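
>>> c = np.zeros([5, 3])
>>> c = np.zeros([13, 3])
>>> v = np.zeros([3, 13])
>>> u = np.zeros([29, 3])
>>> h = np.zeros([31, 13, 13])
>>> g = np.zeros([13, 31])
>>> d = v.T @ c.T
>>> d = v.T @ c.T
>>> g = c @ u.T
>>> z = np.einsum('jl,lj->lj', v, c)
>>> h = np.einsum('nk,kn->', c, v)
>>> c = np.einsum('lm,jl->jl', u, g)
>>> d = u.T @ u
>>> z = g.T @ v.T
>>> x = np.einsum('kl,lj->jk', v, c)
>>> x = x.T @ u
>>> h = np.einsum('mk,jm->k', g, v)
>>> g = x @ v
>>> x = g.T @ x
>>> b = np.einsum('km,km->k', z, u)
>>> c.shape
(13, 29)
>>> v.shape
(3, 13)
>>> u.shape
(29, 3)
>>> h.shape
(29,)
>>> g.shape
(3, 13)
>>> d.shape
(3, 3)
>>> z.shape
(29, 3)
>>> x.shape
(13, 3)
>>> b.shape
(29,)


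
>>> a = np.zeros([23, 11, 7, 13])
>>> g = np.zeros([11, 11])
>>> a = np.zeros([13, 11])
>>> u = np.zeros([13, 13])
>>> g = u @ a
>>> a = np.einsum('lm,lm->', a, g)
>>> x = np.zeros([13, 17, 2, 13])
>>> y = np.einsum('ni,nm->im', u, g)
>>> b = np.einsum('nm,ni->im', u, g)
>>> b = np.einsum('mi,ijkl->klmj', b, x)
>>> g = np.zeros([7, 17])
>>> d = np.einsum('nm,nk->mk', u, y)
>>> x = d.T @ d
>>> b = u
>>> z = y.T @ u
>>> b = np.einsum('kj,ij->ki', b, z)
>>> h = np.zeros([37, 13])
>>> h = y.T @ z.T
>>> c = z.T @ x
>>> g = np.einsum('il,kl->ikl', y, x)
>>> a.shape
()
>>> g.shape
(13, 11, 11)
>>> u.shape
(13, 13)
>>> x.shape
(11, 11)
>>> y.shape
(13, 11)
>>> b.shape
(13, 11)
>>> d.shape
(13, 11)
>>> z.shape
(11, 13)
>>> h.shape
(11, 11)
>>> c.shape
(13, 11)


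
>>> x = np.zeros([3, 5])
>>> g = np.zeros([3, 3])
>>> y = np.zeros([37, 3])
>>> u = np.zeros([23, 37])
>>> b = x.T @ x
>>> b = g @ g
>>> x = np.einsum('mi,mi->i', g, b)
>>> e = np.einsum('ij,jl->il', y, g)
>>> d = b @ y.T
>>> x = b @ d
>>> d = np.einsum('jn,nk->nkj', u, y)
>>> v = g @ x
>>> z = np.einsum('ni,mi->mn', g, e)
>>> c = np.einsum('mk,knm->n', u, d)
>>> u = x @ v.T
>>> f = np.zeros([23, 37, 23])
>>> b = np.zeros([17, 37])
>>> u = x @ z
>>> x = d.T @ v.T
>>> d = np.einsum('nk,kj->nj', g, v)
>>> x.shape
(23, 3, 3)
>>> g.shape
(3, 3)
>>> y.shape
(37, 3)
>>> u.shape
(3, 3)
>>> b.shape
(17, 37)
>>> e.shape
(37, 3)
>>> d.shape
(3, 37)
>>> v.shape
(3, 37)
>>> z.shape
(37, 3)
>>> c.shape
(3,)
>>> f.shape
(23, 37, 23)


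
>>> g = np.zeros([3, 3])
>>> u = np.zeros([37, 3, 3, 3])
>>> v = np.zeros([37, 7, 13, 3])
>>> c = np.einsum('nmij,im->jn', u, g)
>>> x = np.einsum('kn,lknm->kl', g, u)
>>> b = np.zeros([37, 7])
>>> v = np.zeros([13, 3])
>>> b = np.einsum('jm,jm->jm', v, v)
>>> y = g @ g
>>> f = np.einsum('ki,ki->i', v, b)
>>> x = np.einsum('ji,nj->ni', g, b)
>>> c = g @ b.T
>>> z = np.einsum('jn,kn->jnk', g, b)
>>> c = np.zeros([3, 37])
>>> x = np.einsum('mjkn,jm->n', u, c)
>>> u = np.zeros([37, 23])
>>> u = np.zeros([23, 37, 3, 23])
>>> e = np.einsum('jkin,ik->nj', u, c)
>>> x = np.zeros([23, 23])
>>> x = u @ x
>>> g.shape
(3, 3)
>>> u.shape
(23, 37, 3, 23)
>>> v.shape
(13, 3)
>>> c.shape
(3, 37)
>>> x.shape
(23, 37, 3, 23)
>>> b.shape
(13, 3)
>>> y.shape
(3, 3)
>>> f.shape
(3,)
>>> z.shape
(3, 3, 13)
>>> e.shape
(23, 23)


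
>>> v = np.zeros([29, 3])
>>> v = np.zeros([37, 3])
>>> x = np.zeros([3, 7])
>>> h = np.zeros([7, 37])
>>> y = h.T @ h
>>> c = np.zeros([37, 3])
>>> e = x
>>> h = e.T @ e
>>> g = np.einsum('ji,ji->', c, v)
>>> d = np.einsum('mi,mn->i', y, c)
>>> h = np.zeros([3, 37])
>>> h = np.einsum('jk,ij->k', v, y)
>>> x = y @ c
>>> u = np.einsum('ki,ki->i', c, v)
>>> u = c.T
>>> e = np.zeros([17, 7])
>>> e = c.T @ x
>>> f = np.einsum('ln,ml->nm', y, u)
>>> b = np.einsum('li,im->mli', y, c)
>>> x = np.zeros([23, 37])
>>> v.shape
(37, 3)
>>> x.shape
(23, 37)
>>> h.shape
(3,)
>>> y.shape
(37, 37)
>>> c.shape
(37, 3)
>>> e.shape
(3, 3)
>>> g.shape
()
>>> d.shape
(37,)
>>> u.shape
(3, 37)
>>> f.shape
(37, 3)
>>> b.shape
(3, 37, 37)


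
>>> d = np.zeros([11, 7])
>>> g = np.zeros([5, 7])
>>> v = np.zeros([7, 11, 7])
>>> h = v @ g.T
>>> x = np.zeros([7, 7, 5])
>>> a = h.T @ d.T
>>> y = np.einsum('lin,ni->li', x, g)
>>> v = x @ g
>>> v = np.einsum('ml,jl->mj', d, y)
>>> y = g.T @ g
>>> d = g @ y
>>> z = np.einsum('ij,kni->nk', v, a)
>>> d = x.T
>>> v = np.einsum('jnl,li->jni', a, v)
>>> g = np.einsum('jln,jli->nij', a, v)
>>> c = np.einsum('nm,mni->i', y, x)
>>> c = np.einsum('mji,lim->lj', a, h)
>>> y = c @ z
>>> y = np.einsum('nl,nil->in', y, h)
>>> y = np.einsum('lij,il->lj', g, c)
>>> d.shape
(5, 7, 7)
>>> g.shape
(11, 7, 5)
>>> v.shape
(5, 11, 7)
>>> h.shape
(7, 11, 5)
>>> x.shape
(7, 7, 5)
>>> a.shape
(5, 11, 11)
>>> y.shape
(11, 5)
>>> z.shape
(11, 5)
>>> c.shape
(7, 11)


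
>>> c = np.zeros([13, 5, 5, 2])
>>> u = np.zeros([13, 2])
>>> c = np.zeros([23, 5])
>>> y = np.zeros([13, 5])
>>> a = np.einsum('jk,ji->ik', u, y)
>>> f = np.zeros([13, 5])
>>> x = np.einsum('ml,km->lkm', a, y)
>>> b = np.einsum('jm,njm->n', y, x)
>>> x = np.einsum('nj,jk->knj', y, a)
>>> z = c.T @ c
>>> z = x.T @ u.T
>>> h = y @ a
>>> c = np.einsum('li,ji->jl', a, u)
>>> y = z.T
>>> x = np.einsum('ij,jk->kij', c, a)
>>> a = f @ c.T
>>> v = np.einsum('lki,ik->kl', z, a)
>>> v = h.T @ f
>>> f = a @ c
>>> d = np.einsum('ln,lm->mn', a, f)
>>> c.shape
(13, 5)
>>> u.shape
(13, 2)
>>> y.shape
(13, 13, 5)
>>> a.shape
(13, 13)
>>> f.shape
(13, 5)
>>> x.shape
(2, 13, 5)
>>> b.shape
(2,)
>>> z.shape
(5, 13, 13)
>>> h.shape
(13, 2)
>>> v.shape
(2, 5)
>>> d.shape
(5, 13)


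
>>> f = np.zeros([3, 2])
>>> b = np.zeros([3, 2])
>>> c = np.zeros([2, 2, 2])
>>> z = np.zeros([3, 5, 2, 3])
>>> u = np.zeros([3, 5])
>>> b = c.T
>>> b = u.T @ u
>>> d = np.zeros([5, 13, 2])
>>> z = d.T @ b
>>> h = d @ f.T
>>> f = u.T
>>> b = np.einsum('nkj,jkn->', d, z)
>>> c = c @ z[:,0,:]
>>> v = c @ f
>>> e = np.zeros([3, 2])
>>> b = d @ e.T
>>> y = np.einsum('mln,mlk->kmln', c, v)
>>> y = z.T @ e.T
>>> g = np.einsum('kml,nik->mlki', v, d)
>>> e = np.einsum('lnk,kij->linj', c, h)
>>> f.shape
(5, 3)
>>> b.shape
(5, 13, 3)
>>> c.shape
(2, 2, 5)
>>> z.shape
(2, 13, 5)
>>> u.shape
(3, 5)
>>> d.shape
(5, 13, 2)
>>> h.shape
(5, 13, 3)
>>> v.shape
(2, 2, 3)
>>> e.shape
(2, 13, 2, 3)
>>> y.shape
(5, 13, 3)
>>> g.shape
(2, 3, 2, 13)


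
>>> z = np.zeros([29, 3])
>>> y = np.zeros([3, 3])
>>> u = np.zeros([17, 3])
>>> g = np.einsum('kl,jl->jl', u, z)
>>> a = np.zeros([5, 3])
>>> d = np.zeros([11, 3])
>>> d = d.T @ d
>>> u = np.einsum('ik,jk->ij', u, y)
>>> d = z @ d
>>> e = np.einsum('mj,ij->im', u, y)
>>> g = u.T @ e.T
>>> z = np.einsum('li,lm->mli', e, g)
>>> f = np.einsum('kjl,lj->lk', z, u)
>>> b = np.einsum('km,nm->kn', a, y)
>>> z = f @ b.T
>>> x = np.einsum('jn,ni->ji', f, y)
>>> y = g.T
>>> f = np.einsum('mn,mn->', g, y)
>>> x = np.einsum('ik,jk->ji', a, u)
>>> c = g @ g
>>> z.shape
(17, 5)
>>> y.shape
(3, 3)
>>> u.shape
(17, 3)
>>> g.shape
(3, 3)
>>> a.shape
(5, 3)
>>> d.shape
(29, 3)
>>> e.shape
(3, 17)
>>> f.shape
()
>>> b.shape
(5, 3)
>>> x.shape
(17, 5)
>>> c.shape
(3, 3)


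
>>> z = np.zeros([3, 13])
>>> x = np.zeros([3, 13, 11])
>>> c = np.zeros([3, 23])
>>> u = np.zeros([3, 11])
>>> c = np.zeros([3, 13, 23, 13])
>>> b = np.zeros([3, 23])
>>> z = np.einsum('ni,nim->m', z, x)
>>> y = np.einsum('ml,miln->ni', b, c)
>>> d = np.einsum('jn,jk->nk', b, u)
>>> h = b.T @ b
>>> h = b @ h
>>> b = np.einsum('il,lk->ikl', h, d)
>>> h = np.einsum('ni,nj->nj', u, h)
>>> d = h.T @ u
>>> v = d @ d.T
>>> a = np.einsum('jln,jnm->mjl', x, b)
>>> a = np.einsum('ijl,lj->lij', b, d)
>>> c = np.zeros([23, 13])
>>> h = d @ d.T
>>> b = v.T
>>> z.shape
(11,)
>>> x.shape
(3, 13, 11)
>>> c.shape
(23, 13)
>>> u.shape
(3, 11)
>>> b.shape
(23, 23)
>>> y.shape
(13, 13)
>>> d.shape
(23, 11)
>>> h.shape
(23, 23)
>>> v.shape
(23, 23)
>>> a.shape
(23, 3, 11)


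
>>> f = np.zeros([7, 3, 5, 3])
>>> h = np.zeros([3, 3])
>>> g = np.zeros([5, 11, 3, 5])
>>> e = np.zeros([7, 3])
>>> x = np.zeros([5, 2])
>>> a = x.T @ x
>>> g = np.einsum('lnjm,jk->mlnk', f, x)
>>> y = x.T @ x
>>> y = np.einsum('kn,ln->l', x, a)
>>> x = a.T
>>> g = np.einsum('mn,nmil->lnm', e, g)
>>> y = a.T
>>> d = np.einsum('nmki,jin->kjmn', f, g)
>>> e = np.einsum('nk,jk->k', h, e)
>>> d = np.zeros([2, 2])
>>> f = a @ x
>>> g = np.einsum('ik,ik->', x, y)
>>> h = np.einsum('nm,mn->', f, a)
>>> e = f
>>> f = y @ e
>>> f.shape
(2, 2)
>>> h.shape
()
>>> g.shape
()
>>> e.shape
(2, 2)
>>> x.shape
(2, 2)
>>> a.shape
(2, 2)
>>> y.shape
(2, 2)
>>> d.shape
(2, 2)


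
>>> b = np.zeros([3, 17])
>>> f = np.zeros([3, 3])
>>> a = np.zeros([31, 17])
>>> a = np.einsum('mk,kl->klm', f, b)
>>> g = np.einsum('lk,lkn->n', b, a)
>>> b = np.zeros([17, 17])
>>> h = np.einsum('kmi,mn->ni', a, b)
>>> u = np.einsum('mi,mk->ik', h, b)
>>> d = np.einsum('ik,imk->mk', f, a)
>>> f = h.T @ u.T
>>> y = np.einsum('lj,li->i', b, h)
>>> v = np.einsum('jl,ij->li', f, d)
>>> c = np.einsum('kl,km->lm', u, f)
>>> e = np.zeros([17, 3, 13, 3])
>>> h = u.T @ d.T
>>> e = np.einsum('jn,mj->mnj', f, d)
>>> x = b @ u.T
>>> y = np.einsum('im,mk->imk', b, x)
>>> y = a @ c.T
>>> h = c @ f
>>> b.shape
(17, 17)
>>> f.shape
(3, 3)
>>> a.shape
(3, 17, 3)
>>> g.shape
(3,)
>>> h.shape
(17, 3)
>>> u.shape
(3, 17)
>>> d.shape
(17, 3)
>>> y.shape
(3, 17, 17)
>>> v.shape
(3, 17)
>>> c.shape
(17, 3)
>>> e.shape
(17, 3, 3)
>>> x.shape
(17, 3)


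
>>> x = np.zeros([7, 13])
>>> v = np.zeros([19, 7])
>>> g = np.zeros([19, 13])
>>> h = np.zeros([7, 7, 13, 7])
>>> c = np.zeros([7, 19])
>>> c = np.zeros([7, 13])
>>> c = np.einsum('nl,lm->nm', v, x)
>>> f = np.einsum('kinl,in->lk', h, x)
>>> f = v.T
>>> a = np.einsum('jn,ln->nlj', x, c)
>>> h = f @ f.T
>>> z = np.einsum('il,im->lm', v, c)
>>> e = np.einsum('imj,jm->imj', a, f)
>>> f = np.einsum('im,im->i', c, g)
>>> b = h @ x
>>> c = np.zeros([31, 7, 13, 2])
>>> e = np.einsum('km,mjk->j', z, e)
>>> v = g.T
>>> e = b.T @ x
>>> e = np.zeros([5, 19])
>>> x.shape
(7, 13)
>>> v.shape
(13, 19)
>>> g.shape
(19, 13)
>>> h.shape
(7, 7)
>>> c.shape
(31, 7, 13, 2)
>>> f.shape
(19,)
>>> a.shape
(13, 19, 7)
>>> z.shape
(7, 13)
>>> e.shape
(5, 19)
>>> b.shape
(7, 13)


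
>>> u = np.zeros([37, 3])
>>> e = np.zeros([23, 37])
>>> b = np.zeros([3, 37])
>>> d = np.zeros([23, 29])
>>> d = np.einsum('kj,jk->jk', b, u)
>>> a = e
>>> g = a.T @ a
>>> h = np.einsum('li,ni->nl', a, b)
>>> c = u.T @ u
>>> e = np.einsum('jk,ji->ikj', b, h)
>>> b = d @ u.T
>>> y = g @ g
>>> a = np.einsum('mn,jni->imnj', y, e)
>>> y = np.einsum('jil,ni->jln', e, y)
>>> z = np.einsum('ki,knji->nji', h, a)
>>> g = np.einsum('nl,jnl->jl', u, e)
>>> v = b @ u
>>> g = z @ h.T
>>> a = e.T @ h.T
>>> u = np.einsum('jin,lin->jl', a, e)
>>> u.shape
(3, 23)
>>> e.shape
(23, 37, 3)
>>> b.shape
(37, 37)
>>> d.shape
(37, 3)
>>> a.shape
(3, 37, 3)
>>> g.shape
(37, 37, 3)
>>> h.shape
(3, 23)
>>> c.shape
(3, 3)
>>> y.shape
(23, 3, 37)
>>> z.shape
(37, 37, 23)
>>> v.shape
(37, 3)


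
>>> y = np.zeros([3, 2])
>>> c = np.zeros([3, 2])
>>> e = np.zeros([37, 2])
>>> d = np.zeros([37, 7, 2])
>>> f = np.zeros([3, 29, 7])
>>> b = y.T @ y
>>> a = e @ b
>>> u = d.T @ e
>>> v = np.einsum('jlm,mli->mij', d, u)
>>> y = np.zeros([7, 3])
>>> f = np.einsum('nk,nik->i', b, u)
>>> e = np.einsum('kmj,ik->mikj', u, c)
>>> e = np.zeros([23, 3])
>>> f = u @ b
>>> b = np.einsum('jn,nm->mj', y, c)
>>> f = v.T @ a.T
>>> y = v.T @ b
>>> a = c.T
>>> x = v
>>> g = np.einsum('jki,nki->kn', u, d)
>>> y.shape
(37, 2, 7)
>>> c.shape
(3, 2)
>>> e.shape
(23, 3)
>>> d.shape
(37, 7, 2)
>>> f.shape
(37, 2, 37)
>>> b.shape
(2, 7)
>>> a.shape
(2, 3)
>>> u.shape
(2, 7, 2)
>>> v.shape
(2, 2, 37)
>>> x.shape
(2, 2, 37)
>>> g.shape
(7, 37)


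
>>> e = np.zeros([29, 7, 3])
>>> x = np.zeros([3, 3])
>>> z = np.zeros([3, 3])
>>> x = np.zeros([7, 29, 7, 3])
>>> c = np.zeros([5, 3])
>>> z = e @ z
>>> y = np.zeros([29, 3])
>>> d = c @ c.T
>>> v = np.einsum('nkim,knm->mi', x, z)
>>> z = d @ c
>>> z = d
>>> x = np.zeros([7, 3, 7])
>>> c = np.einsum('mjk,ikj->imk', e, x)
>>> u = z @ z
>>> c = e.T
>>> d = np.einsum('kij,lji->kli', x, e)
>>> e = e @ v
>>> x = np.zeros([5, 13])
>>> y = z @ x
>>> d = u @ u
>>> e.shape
(29, 7, 7)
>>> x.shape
(5, 13)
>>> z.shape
(5, 5)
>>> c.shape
(3, 7, 29)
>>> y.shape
(5, 13)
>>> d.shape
(5, 5)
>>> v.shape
(3, 7)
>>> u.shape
(5, 5)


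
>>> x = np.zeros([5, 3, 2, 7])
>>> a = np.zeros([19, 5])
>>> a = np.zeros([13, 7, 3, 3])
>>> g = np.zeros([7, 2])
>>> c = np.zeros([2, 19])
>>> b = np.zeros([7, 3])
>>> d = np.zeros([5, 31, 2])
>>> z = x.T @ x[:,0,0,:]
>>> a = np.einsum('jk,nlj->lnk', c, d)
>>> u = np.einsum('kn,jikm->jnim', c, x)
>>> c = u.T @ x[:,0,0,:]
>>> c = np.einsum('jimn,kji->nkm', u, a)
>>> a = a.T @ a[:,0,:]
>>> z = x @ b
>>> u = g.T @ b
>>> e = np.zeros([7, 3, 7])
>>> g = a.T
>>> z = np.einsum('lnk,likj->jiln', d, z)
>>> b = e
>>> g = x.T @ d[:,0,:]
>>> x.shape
(5, 3, 2, 7)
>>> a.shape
(19, 5, 19)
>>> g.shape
(7, 2, 3, 2)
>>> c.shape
(7, 31, 3)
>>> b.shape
(7, 3, 7)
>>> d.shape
(5, 31, 2)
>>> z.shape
(3, 3, 5, 31)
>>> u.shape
(2, 3)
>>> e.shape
(7, 3, 7)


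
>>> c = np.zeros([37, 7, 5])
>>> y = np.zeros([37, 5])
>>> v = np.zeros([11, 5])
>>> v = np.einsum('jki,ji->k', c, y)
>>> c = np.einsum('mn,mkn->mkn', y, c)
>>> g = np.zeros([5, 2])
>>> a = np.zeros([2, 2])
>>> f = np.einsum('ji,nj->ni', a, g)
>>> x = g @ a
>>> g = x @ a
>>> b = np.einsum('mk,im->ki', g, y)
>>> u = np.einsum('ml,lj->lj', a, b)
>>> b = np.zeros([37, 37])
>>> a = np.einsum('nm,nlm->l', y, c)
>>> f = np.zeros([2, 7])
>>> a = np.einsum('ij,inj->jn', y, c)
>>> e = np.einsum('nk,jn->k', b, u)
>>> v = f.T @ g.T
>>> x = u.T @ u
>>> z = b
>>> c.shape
(37, 7, 5)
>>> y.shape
(37, 5)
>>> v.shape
(7, 5)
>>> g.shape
(5, 2)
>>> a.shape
(5, 7)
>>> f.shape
(2, 7)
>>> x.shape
(37, 37)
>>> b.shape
(37, 37)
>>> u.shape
(2, 37)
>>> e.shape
(37,)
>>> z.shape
(37, 37)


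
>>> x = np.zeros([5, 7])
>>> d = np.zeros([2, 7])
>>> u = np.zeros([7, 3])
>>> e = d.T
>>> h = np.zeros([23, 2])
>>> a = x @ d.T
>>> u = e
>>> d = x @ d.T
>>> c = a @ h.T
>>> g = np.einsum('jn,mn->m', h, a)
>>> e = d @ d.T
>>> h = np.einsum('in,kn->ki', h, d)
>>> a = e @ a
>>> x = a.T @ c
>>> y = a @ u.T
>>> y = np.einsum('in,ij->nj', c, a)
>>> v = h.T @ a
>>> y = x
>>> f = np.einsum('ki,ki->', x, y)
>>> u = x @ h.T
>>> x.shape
(2, 23)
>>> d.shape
(5, 2)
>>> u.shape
(2, 5)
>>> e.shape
(5, 5)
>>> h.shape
(5, 23)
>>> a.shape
(5, 2)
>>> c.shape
(5, 23)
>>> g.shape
(5,)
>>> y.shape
(2, 23)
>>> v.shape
(23, 2)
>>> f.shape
()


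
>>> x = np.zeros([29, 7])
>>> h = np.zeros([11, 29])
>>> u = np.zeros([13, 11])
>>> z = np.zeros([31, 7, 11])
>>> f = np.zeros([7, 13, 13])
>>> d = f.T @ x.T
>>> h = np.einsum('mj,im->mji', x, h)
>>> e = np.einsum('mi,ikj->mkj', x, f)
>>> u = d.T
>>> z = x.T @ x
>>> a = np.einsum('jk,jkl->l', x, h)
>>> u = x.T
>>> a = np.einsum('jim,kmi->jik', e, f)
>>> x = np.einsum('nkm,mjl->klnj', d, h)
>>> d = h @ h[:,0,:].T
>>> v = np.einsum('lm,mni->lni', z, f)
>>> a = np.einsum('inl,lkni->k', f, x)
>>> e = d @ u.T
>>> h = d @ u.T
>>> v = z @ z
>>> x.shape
(13, 11, 13, 7)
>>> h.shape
(29, 7, 7)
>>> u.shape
(7, 29)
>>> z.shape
(7, 7)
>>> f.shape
(7, 13, 13)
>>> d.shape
(29, 7, 29)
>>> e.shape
(29, 7, 7)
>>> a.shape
(11,)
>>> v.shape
(7, 7)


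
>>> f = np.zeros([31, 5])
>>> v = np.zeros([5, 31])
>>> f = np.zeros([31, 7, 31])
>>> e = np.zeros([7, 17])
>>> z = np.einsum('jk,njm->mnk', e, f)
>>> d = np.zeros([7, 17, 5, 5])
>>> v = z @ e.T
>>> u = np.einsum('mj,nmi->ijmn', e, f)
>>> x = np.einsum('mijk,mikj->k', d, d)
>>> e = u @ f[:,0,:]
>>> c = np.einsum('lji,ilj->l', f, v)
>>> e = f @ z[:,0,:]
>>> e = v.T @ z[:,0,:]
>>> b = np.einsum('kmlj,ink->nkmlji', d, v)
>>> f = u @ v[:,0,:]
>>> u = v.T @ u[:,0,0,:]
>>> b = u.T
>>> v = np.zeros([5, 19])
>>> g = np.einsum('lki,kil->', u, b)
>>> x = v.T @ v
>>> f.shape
(31, 17, 7, 7)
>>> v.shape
(5, 19)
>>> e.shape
(7, 31, 17)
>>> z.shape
(31, 31, 17)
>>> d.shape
(7, 17, 5, 5)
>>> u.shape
(7, 31, 31)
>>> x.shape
(19, 19)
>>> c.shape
(31,)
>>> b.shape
(31, 31, 7)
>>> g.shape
()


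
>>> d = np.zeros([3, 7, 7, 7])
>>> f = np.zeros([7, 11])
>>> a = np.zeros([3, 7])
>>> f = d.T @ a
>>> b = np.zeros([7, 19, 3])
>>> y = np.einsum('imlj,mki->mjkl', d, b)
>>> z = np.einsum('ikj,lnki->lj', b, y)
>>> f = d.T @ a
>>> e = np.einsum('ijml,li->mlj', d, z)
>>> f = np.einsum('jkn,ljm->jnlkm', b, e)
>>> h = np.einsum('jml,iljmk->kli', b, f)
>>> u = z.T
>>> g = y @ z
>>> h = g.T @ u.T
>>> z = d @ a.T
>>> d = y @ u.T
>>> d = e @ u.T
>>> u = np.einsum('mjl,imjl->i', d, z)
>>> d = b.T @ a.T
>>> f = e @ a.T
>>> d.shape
(3, 19, 3)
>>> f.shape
(7, 7, 3)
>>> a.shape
(3, 7)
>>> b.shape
(7, 19, 3)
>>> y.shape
(7, 7, 19, 7)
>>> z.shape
(3, 7, 7, 3)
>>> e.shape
(7, 7, 7)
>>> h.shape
(3, 19, 7, 3)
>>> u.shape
(3,)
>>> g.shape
(7, 7, 19, 3)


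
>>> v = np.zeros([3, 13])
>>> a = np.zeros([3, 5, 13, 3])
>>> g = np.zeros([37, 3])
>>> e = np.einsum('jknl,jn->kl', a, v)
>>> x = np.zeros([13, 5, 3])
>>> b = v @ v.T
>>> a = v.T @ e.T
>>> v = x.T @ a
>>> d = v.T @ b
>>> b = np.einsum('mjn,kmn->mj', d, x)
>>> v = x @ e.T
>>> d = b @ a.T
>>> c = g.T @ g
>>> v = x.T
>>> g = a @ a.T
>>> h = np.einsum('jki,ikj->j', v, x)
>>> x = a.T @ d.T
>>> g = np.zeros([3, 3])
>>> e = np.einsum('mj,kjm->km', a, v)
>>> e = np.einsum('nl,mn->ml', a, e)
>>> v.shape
(3, 5, 13)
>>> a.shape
(13, 5)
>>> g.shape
(3, 3)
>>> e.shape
(3, 5)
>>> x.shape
(5, 5)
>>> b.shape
(5, 5)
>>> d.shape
(5, 13)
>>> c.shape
(3, 3)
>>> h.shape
(3,)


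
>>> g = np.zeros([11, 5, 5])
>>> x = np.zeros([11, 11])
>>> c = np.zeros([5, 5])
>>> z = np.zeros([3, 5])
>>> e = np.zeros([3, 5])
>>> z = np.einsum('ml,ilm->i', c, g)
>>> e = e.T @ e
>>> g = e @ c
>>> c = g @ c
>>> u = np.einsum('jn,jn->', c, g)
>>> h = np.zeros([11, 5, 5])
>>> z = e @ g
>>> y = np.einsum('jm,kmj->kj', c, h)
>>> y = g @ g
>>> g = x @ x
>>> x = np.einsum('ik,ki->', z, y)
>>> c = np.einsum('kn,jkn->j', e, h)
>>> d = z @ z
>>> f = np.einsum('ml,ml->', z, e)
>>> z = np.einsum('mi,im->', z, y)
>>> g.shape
(11, 11)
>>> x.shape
()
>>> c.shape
(11,)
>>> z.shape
()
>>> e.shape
(5, 5)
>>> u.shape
()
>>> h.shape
(11, 5, 5)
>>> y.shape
(5, 5)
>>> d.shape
(5, 5)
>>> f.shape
()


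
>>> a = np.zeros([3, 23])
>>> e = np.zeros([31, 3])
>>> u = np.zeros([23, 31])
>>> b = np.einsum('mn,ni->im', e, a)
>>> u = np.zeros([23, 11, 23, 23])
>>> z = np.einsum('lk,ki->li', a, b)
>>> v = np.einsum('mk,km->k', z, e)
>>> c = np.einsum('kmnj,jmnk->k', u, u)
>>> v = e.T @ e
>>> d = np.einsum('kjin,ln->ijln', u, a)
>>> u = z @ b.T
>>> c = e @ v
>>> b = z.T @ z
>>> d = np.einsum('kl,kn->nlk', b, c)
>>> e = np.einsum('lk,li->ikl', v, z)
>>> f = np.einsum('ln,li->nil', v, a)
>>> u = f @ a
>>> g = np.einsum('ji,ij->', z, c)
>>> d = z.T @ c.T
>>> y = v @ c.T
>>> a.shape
(3, 23)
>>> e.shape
(31, 3, 3)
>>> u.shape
(3, 23, 23)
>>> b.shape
(31, 31)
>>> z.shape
(3, 31)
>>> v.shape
(3, 3)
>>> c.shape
(31, 3)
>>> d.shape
(31, 31)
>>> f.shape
(3, 23, 3)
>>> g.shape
()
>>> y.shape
(3, 31)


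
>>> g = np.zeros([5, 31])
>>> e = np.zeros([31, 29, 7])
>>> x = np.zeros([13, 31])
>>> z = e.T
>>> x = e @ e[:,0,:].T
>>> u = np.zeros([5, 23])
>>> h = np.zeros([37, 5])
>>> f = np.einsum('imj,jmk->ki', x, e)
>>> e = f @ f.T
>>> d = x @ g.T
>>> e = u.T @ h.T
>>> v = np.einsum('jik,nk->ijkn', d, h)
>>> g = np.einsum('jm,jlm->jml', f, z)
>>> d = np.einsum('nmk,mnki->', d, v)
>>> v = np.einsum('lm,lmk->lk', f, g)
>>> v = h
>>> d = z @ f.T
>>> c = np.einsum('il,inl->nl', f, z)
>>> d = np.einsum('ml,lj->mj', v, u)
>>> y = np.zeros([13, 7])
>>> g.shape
(7, 31, 29)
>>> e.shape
(23, 37)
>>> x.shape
(31, 29, 31)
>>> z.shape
(7, 29, 31)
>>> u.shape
(5, 23)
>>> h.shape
(37, 5)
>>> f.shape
(7, 31)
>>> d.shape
(37, 23)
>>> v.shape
(37, 5)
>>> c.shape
(29, 31)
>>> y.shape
(13, 7)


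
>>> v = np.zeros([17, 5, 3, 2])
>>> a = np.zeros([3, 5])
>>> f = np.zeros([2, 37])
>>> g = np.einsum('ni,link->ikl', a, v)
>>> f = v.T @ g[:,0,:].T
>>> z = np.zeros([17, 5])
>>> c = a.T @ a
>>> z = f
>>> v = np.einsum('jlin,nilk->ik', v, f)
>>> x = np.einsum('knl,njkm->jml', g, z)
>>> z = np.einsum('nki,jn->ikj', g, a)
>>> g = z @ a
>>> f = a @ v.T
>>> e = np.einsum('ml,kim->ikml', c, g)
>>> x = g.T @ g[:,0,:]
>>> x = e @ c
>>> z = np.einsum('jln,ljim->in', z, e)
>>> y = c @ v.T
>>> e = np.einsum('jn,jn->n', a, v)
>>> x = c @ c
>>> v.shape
(3, 5)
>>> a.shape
(3, 5)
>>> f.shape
(3, 3)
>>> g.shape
(17, 2, 5)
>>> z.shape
(5, 3)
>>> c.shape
(5, 5)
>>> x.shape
(5, 5)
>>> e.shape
(5,)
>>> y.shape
(5, 3)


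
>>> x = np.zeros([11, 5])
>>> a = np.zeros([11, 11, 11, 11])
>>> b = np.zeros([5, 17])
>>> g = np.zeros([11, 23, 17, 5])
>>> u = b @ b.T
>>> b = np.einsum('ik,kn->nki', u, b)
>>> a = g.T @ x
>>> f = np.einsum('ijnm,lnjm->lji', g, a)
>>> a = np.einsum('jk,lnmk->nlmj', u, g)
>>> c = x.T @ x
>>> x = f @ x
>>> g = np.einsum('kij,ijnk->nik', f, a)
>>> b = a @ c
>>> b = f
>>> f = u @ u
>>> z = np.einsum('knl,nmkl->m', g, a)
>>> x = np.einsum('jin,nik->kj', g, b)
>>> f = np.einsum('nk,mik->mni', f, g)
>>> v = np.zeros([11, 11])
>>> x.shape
(11, 17)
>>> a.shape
(23, 11, 17, 5)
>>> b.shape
(5, 23, 11)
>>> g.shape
(17, 23, 5)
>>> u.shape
(5, 5)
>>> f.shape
(17, 5, 23)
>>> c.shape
(5, 5)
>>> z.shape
(11,)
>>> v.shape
(11, 11)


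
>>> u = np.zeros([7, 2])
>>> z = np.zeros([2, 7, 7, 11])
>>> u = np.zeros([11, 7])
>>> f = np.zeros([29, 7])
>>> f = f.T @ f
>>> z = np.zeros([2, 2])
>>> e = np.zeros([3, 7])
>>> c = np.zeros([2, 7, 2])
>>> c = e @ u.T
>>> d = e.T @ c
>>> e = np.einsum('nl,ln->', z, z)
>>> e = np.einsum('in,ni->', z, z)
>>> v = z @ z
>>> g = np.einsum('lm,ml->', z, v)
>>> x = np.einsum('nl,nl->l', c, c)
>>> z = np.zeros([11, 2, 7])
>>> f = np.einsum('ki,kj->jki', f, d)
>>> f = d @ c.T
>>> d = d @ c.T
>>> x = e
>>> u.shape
(11, 7)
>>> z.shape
(11, 2, 7)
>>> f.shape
(7, 3)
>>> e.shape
()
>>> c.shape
(3, 11)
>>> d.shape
(7, 3)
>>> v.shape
(2, 2)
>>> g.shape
()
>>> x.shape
()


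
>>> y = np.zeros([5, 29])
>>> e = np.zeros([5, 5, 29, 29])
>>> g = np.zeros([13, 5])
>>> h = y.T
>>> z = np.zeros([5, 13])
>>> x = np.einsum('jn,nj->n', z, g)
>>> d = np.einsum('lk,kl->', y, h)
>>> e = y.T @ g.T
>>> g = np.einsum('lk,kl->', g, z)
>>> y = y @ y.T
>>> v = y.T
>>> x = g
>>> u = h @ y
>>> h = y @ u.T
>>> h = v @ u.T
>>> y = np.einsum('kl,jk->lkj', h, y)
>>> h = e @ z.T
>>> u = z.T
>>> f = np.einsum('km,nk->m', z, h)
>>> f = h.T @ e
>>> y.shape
(29, 5, 5)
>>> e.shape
(29, 13)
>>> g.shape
()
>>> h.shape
(29, 5)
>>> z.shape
(5, 13)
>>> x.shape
()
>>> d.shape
()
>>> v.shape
(5, 5)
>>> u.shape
(13, 5)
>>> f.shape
(5, 13)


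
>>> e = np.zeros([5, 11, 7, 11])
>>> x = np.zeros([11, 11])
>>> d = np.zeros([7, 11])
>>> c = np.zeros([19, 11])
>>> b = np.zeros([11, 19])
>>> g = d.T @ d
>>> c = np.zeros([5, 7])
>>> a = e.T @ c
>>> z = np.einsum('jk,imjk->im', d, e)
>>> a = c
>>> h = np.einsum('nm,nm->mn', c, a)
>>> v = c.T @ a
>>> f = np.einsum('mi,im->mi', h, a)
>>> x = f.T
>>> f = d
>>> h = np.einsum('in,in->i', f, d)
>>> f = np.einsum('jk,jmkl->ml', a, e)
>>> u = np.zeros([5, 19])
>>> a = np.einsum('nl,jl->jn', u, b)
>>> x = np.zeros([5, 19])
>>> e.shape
(5, 11, 7, 11)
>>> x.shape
(5, 19)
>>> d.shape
(7, 11)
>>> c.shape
(5, 7)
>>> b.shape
(11, 19)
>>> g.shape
(11, 11)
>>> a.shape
(11, 5)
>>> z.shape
(5, 11)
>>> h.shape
(7,)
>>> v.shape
(7, 7)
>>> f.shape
(11, 11)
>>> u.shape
(5, 19)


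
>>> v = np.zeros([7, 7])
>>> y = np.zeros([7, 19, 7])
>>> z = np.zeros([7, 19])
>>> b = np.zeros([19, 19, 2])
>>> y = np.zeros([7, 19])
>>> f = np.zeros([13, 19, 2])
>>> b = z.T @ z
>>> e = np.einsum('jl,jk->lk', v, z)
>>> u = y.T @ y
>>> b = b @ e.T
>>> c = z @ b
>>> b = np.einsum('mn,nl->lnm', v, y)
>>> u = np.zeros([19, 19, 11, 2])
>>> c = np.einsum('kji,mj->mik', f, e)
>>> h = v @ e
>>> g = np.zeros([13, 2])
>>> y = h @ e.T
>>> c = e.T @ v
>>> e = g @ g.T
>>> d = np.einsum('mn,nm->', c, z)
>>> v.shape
(7, 7)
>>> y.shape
(7, 7)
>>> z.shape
(7, 19)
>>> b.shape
(19, 7, 7)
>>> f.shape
(13, 19, 2)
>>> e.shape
(13, 13)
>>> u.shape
(19, 19, 11, 2)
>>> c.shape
(19, 7)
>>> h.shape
(7, 19)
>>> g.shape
(13, 2)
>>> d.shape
()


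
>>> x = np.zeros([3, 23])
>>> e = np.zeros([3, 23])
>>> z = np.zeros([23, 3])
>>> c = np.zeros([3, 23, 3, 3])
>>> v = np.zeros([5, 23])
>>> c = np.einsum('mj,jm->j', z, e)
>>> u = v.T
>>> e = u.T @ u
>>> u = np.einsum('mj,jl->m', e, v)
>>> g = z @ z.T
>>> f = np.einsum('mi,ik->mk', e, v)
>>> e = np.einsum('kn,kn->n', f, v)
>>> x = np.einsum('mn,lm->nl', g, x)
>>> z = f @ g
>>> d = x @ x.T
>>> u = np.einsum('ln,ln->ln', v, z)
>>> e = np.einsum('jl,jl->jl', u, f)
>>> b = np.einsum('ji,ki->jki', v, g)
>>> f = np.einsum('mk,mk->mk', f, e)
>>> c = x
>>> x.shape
(23, 3)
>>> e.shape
(5, 23)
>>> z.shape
(5, 23)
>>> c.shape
(23, 3)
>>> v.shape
(5, 23)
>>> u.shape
(5, 23)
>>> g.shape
(23, 23)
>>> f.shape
(5, 23)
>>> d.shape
(23, 23)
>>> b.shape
(5, 23, 23)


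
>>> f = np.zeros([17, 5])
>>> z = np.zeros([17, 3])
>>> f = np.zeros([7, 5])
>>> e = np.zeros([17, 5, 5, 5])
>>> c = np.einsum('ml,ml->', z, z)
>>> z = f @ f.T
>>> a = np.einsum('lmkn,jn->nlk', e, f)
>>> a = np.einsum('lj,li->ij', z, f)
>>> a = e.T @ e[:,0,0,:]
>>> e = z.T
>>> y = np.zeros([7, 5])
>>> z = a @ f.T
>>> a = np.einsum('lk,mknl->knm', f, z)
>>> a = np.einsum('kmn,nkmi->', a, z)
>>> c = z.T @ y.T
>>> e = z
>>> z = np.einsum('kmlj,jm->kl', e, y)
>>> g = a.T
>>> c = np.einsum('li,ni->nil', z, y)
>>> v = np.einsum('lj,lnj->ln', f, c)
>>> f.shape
(7, 5)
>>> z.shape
(5, 5)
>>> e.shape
(5, 5, 5, 7)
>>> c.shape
(7, 5, 5)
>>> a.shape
()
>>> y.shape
(7, 5)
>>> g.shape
()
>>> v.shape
(7, 5)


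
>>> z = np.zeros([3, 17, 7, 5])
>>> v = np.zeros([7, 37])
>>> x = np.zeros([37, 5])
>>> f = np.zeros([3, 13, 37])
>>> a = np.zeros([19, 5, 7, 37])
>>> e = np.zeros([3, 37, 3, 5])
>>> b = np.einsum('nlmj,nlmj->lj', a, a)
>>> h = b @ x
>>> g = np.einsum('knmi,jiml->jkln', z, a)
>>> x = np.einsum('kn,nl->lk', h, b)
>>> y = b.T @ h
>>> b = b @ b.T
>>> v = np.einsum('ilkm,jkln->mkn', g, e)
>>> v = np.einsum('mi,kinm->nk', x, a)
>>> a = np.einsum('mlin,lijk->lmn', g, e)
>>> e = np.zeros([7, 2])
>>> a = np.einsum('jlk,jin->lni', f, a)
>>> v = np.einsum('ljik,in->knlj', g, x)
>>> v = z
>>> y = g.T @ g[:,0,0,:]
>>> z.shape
(3, 17, 7, 5)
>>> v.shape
(3, 17, 7, 5)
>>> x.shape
(37, 5)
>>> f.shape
(3, 13, 37)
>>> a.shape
(13, 17, 19)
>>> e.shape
(7, 2)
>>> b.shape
(5, 5)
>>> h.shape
(5, 5)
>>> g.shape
(19, 3, 37, 17)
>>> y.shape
(17, 37, 3, 17)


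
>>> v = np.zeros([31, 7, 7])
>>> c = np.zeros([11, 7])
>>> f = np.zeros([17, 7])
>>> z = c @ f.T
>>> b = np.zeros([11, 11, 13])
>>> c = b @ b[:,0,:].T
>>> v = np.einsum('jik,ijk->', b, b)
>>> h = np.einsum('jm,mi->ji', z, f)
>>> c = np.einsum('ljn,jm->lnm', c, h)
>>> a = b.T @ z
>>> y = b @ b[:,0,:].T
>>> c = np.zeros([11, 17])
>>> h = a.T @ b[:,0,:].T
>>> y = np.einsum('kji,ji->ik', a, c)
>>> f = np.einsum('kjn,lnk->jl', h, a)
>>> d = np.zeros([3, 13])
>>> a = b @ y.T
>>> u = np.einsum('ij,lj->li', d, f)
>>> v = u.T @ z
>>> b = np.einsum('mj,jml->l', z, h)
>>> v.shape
(3, 17)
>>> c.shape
(11, 17)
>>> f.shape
(11, 13)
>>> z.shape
(11, 17)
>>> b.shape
(11,)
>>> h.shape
(17, 11, 11)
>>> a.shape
(11, 11, 17)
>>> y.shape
(17, 13)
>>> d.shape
(3, 13)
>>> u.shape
(11, 3)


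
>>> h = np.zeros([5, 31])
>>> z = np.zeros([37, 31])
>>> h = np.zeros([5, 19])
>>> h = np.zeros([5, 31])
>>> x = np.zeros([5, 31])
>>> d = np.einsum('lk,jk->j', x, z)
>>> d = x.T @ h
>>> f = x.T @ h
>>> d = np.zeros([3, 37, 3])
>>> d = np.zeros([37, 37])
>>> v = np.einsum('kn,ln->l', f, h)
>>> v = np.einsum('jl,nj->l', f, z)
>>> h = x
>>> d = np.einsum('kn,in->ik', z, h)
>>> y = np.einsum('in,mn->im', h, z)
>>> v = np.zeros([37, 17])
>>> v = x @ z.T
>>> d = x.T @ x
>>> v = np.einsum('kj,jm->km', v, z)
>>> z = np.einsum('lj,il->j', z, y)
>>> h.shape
(5, 31)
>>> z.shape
(31,)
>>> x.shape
(5, 31)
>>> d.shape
(31, 31)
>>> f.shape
(31, 31)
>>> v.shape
(5, 31)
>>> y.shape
(5, 37)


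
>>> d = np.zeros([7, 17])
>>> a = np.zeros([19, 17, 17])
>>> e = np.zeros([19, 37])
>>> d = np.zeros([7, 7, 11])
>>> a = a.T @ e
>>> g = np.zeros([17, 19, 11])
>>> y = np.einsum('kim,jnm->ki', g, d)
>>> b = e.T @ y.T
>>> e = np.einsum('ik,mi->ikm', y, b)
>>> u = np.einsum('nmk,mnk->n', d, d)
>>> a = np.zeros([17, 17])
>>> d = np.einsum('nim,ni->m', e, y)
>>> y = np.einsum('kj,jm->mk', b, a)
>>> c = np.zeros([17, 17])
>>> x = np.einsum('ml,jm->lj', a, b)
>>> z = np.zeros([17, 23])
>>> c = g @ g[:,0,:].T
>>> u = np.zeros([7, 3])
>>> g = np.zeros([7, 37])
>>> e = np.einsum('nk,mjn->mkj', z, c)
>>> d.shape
(37,)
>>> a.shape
(17, 17)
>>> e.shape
(17, 23, 19)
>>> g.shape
(7, 37)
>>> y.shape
(17, 37)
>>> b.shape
(37, 17)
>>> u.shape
(7, 3)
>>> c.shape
(17, 19, 17)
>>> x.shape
(17, 37)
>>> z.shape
(17, 23)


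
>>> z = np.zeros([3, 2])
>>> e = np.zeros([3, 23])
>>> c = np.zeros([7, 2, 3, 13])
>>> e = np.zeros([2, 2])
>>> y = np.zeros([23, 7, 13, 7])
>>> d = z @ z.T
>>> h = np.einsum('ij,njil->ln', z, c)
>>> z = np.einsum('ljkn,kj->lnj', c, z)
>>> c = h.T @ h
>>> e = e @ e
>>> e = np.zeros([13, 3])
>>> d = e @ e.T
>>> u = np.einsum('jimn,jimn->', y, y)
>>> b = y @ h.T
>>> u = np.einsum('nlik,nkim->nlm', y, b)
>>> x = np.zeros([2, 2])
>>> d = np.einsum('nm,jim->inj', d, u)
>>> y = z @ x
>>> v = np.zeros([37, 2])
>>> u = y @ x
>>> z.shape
(7, 13, 2)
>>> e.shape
(13, 3)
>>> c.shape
(7, 7)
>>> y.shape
(7, 13, 2)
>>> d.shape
(7, 13, 23)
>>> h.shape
(13, 7)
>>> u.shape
(7, 13, 2)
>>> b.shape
(23, 7, 13, 13)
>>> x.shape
(2, 2)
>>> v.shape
(37, 2)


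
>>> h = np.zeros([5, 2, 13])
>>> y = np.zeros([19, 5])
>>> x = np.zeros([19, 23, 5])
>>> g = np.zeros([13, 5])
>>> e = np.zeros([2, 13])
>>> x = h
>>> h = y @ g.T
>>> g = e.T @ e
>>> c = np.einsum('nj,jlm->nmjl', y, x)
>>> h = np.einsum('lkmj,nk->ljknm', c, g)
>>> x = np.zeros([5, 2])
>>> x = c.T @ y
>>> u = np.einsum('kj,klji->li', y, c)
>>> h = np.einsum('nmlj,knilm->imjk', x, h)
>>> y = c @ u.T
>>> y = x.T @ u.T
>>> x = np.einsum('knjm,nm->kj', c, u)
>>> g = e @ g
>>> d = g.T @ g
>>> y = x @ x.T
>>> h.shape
(13, 5, 5, 19)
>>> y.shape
(19, 19)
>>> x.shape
(19, 5)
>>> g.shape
(2, 13)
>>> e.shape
(2, 13)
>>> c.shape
(19, 13, 5, 2)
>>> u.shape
(13, 2)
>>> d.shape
(13, 13)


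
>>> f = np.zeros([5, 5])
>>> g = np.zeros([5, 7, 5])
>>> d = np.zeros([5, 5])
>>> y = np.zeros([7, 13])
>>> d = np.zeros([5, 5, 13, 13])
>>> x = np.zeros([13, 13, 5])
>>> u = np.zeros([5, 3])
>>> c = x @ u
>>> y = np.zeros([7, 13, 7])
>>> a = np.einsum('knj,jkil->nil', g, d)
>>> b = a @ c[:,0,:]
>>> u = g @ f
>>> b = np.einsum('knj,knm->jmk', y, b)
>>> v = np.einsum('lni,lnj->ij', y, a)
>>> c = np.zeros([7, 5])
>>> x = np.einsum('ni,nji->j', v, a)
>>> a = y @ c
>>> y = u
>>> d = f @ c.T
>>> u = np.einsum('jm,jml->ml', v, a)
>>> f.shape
(5, 5)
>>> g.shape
(5, 7, 5)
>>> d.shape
(5, 7)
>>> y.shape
(5, 7, 5)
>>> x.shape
(13,)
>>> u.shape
(13, 5)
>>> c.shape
(7, 5)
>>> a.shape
(7, 13, 5)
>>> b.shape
(7, 3, 7)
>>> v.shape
(7, 13)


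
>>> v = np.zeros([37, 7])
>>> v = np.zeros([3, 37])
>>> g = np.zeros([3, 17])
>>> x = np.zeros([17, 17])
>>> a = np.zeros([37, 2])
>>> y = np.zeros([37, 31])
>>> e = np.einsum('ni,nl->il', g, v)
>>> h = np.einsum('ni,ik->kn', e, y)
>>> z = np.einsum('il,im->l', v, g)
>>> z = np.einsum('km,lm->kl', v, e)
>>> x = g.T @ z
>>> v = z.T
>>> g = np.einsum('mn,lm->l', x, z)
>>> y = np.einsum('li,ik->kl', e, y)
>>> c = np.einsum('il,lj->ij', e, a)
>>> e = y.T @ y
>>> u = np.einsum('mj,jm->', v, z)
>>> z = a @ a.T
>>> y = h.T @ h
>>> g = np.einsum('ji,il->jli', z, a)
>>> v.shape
(17, 3)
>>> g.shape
(37, 2, 37)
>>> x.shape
(17, 17)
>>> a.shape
(37, 2)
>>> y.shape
(17, 17)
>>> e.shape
(17, 17)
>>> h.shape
(31, 17)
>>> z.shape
(37, 37)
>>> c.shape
(17, 2)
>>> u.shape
()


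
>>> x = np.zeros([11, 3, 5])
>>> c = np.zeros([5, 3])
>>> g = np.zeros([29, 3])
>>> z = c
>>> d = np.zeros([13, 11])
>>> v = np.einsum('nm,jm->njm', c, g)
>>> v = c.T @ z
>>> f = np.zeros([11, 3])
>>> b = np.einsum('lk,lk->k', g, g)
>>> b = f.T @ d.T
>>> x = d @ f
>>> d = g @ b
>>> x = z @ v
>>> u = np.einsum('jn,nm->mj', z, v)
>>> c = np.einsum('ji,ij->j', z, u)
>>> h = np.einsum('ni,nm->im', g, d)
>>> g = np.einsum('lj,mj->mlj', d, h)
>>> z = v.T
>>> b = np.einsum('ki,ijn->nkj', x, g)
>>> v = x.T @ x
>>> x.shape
(5, 3)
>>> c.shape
(5,)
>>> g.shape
(3, 29, 13)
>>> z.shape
(3, 3)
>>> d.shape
(29, 13)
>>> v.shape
(3, 3)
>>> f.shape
(11, 3)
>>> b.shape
(13, 5, 29)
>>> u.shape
(3, 5)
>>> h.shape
(3, 13)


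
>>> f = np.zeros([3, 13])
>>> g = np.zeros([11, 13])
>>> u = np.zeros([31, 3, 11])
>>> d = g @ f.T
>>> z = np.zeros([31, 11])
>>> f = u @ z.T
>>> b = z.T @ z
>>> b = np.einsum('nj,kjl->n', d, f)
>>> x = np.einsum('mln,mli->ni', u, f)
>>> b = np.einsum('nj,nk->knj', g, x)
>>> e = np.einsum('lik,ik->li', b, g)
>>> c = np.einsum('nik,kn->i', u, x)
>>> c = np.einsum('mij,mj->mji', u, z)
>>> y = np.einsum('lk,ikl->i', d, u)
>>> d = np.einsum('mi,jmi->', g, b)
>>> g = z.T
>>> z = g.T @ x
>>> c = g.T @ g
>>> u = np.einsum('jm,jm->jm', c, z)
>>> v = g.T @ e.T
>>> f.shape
(31, 3, 31)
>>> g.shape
(11, 31)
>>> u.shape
(31, 31)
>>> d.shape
()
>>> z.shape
(31, 31)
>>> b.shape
(31, 11, 13)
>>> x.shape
(11, 31)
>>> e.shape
(31, 11)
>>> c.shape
(31, 31)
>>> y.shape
(31,)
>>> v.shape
(31, 31)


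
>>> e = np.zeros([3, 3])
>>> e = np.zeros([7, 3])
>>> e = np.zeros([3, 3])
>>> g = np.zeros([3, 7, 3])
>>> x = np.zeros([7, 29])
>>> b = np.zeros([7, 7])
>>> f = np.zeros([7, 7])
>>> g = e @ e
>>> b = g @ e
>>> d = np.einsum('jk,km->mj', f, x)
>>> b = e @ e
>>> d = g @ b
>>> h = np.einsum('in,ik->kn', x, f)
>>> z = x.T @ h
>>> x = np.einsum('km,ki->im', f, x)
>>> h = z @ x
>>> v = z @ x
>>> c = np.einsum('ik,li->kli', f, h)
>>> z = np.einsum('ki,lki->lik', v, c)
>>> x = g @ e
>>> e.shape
(3, 3)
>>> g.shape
(3, 3)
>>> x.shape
(3, 3)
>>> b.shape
(3, 3)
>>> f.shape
(7, 7)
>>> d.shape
(3, 3)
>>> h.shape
(29, 7)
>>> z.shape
(7, 7, 29)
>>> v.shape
(29, 7)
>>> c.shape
(7, 29, 7)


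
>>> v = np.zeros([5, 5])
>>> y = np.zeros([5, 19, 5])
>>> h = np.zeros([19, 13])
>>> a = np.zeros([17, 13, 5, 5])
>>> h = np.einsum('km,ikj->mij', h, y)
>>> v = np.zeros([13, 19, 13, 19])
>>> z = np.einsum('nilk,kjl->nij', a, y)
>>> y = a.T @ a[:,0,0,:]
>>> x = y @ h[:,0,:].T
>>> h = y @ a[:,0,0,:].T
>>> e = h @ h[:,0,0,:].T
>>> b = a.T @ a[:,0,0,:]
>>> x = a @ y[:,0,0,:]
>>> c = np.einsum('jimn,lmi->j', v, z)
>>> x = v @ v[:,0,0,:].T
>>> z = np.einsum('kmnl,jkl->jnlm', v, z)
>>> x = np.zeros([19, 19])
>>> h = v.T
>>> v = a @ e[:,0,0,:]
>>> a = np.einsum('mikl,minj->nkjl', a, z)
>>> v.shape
(17, 13, 5, 5)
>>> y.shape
(5, 5, 13, 5)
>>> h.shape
(19, 13, 19, 13)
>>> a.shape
(19, 5, 19, 5)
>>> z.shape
(17, 13, 19, 19)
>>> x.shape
(19, 19)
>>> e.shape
(5, 5, 13, 5)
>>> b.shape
(5, 5, 13, 5)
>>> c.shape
(13,)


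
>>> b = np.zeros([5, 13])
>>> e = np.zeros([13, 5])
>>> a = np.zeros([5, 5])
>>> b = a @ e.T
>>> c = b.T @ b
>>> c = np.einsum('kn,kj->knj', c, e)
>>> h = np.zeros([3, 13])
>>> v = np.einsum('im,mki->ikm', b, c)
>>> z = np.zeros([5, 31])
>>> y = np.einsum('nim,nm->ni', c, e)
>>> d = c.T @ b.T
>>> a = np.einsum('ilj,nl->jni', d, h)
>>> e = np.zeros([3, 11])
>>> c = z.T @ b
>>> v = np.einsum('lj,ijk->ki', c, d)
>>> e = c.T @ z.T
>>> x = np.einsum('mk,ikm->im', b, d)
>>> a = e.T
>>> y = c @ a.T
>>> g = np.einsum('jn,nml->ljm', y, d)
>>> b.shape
(5, 13)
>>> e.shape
(13, 5)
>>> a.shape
(5, 13)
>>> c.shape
(31, 13)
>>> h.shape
(3, 13)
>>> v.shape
(5, 5)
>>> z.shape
(5, 31)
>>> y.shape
(31, 5)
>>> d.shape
(5, 13, 5)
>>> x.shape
(5, 5)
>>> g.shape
(5, 31, 13)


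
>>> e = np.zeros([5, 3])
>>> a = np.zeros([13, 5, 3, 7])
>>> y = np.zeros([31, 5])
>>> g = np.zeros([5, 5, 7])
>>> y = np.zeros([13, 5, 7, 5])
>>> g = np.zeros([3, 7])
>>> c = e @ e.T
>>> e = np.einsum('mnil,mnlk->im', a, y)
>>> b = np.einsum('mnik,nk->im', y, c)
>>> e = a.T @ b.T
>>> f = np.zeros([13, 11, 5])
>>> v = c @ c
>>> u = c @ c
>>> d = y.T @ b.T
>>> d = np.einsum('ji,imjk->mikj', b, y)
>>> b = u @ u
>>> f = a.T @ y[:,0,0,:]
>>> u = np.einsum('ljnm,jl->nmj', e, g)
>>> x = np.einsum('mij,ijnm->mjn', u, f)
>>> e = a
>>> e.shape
(13, 5, 3, 7)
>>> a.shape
(13, 5, 3, 7)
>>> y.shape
(13, 5, 7, 5)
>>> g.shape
(3, 7)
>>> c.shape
(5, 5)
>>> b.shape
(5, 5)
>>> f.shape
(7, 3, 5, 5)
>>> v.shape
(5, 5)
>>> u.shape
(5, 7, 3)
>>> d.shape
(5, 13, 5, 7)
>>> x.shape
(5, 3, 5)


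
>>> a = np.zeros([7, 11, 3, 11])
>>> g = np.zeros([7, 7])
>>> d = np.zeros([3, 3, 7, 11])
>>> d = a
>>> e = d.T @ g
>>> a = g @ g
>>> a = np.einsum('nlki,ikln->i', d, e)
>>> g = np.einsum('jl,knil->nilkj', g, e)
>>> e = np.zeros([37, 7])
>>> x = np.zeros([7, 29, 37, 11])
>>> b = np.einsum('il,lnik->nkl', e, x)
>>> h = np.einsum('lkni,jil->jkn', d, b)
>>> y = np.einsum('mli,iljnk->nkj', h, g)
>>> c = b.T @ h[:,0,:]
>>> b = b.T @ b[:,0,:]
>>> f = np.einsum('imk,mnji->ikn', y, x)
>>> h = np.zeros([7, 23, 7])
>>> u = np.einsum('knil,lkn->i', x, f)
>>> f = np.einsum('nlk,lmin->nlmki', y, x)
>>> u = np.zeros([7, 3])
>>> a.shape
(11,)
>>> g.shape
(3, 11, 7, 11, 7)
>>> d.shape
(7, 11, 3, 11)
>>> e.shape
(37, 7)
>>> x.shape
(7, 29, 37, 11)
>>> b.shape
(7, 11, 7)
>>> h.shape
(7, 23, 7)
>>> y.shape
(11, 7, 7)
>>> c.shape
(7, 11, 3)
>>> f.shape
(11, 7, 29, 7, 37)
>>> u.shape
(7, 3)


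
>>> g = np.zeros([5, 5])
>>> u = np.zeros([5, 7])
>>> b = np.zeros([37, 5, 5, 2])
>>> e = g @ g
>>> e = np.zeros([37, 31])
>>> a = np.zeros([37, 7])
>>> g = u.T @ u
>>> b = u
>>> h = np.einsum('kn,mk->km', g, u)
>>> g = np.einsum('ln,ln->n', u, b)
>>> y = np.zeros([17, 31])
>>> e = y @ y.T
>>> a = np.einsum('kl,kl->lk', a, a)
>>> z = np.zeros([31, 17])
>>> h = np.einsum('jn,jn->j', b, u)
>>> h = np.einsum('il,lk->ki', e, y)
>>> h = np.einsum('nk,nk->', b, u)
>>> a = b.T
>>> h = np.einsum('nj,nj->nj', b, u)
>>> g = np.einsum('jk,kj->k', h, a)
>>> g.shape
(7,)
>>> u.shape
(5, 7)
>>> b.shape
(5, 7)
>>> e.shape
(17, 17)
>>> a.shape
(7, 5)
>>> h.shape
(5, 7)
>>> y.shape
(17, 31)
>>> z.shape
(31, 17)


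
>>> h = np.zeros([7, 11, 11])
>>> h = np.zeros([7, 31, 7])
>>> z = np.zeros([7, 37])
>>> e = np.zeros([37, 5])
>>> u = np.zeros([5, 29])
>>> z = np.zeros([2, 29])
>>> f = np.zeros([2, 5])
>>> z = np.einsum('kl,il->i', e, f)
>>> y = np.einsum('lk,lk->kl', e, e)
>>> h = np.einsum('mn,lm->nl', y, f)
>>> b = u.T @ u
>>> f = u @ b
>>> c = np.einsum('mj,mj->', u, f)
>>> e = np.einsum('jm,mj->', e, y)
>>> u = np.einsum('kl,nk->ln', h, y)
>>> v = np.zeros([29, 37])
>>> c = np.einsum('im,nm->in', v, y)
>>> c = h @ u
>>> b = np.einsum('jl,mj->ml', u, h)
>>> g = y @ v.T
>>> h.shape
(37, 2)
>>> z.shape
(2,)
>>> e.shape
()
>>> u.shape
(2, 5)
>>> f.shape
(5, 29)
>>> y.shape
(5, 37)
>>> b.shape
(37, 5)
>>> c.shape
(37, 5)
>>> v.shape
(29, 37)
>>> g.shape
(5, 29)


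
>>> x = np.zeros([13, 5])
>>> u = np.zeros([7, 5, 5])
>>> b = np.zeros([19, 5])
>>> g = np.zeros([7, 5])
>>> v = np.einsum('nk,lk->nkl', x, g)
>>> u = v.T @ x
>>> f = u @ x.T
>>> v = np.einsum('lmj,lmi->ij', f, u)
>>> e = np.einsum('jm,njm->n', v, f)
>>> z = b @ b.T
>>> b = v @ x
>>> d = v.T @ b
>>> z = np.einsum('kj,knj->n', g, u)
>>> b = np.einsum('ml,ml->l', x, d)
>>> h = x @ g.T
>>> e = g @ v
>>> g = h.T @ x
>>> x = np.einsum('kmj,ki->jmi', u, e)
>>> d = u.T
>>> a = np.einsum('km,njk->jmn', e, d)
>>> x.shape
(5, 5, 13)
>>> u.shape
(7, 5, 5)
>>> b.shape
(5,)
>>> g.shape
(7, 5)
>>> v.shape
(5, 13)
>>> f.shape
(7, 5, 13)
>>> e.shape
(7, 13)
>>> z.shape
(5,)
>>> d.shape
(5, 5, 7)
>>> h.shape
(13, 7)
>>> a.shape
(5, 13, 5)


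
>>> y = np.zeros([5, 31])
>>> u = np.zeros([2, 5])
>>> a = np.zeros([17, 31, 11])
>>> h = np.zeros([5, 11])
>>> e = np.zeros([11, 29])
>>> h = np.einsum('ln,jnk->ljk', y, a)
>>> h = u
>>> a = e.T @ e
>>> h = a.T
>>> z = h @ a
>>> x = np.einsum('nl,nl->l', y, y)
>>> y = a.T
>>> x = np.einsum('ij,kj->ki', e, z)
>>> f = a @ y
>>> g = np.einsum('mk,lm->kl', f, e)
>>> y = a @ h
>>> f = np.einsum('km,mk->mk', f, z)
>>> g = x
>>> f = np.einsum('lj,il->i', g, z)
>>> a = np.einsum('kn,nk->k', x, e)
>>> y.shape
(29, 29)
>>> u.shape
(2, 5)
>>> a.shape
(29,)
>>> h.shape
(29, 29)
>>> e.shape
(11, 29)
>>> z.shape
(29, 29)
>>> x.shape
(29, 11)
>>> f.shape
(29,)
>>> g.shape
(29, 11)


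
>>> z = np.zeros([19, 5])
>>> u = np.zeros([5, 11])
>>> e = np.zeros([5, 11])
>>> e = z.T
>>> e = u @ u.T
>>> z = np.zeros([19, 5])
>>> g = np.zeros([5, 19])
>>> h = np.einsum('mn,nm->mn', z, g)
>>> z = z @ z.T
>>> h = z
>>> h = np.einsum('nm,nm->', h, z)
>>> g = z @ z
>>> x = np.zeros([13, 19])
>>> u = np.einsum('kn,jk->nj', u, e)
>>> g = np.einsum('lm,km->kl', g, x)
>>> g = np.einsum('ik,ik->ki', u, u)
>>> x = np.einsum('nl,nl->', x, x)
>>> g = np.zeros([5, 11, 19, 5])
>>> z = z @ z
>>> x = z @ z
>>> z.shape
(19, 19)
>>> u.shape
(11, 5)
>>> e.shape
(5, 5)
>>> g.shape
(5, 11, 19, 5)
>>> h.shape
()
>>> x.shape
(19, 19)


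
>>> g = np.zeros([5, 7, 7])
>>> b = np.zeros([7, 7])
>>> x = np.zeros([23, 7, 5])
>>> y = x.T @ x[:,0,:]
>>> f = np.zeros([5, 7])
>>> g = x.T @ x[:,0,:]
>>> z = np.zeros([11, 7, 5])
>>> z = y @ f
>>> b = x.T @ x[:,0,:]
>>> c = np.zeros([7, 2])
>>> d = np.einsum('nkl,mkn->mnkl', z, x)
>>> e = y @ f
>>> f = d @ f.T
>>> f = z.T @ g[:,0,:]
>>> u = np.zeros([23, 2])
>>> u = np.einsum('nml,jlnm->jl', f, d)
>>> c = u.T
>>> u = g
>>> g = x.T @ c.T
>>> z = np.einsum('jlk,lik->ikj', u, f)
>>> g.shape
(5, 7, 5)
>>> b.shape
(5, 7, 5)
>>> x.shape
(23, 7, 5)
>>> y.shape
(5, 7, 5)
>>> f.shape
(7, 7, 5)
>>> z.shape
(7, 5, 5)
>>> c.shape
(5, 23)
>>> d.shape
(23, 5, 7, 7)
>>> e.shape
(5, 7, 7)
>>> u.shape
(5, 7, 5)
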